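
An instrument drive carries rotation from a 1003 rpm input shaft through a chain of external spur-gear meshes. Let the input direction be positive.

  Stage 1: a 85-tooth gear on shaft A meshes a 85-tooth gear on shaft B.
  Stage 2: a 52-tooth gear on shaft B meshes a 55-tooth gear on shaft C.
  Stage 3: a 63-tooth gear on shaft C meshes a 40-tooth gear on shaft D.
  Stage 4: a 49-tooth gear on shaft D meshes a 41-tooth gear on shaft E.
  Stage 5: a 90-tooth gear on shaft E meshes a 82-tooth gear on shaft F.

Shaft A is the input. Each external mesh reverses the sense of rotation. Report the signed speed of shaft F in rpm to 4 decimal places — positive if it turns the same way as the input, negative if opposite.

Stage 1 [85T→85T]: ω = 1003.0000×85/85 = 1003.0000 rpm, dir flips to −; running = −1003.0000
Stage 2 [52T→55T]: ω = 1003.0000×52/55 = 948.2909 rpm, dir flips to +; running = +948.2909
Stage 3 [63T→40T]: ω = 948.2909×63/40 = 1493.5582 rpm, dir flips to −; running = −1493.5582
Stage 4 [49T→41T]: ω = 1493.5582×49/41 = 1784.9842 rpm, dir flips to +; running = +1784.9842
Stage 5 [90T→82T]: ω = 1784.9842×90/82 = 1959.1290 rpm, dir flips to −; running = −1959.1290

-1959.1290 rpm (opposite to input, |ω| = 1959.1290 rpm)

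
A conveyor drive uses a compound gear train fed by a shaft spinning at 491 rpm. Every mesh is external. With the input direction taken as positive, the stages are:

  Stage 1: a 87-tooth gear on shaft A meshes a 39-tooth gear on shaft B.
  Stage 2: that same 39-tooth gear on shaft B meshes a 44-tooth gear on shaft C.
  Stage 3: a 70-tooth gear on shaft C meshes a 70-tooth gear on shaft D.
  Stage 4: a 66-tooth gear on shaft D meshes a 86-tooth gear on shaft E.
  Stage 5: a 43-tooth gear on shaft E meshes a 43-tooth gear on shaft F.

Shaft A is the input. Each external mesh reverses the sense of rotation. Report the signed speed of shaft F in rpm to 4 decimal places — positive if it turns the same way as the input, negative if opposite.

-745.0640 rpm (opposite to input, |ω| = 745.0640 rpm)

Stage 1 [87T→39T]: ω = 491.0000×87/39 = 1095.3077 rpm, dir flips to −; running = −1095.3077
Stage 2 [39T→44T]: ω = 1095.3077×39/44 = 970.8409 rpm, dir flips to +; running = +970.8409
Stage 3 [70T→70T]: ω = 970.8409×70/70 = 970.8409 rpm, dir flips to −; running = −970.8409
Stage 4 [66T→86T]: ω = 970.8409×66/86 = 745.0640 rpm, dir flips to +; running = +745.0640
Stage 5 [43T→43T]: ω = 745.0640×43/43 = 745.0640 rpm, dir flips to −; running = −745.0640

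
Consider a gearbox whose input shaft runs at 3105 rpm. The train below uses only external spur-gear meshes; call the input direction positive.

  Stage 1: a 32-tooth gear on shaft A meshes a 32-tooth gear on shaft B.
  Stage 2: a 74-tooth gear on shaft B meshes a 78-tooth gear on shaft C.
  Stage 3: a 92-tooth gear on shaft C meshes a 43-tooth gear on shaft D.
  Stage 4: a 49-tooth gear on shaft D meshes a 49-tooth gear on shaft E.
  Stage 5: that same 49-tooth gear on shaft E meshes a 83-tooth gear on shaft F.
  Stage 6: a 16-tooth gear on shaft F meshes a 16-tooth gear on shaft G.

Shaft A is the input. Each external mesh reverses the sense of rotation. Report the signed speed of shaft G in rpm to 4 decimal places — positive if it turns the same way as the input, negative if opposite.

+3720.7979 rpm (same as input, |ω| = 3720.7979 rpm)

Stage 1 [32T→32T]: ω = 3105.0000×32/32 = 3105.0000 rpm, dir flips to −; running = −3105.0000
Stage 2 [74T→78T]: ω = 3105.0000×74/78 = 2945.7692 rpm, dir flips to +; running = +2945.7692
Stage 3 [92T→43T]: ω = 2945.7692×92/43 = 6302.5760 rpm, dir flips to −; running = −6302.5760
Stage 4 [49T→49T]: ω = 6302.5760×49/49 = 6302.5760 rpm, dir flips to +; running = +6302.5760
Stage 5 [49T→83T]: ω = 6302.5760×49/83 = 3720.7979 rpm, dir flips to −; running = −3720.7979
Stage 6 [16T→16T]: ω = 3720.7979×16/16 = 3720.7979 rpm, dir flips to +; running = +3720.7979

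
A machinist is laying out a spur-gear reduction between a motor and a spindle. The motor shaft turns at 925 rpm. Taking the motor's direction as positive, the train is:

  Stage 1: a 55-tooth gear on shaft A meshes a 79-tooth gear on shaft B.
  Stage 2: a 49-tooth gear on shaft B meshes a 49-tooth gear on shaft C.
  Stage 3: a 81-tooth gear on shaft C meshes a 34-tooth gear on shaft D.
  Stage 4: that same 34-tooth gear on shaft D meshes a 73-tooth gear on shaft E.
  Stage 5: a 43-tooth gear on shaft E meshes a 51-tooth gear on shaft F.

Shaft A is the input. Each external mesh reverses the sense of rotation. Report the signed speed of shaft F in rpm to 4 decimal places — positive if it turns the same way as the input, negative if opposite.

-602.4733 rpm (opposite to input, |ω| = 602.4733 rpm)

Stage 1 [55T→79T]: ω = 925.0000×55/79 = 643.9873 rpm, dir flips to −; running = −643.9873
Stage 2 [49T→49T]: ω = 643.9873×49/49 = 643.9873 rpm, dir flips to +; running = +643.9873
Stage 3 [81T→34T]: ω = 643.9873×81/34 = 1534.2051 rpm, dir flips to −; running = −1534.2051
Stage 4 [34T→73T]: ω = 1534.2051×34/73 = 714.5613 rpm, dir flips to +; running = +714.5613
Stage 5 [43T→51T]: ω = 714.5613×43/51 = 602.4733 rpm, dir flips to −; running = −602.4733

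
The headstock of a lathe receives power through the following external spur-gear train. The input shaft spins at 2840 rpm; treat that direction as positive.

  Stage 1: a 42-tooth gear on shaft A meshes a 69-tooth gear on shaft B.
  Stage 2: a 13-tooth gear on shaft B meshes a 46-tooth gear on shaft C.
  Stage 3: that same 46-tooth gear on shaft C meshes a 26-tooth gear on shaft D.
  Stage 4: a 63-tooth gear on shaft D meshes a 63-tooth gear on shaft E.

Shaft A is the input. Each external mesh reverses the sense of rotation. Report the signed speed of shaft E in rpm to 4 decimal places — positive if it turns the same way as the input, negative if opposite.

Stage 1 [42T→69T]: ω = 2840.0000×42/69 = 1728.6957 rpm, dir flips to −; running = −1728.6957
Stage 2 [13T→46T]: ω = 1728.6957×13/46 = 488.5444 rpm, dir flips to +; running = +488.5444
Stage 3 [46T→26T]: ω = 488.5444×46/26 = 864.3478 rpm, dir flips to −; running = −864.3478
Stage 4 [63T→63T]: ω = 864.3478×63/63 = 864.3478 rpm, dir flips to +; running = +864.3478

+864.3478 rpm (same as input, |ω| = 864.3478 rpm)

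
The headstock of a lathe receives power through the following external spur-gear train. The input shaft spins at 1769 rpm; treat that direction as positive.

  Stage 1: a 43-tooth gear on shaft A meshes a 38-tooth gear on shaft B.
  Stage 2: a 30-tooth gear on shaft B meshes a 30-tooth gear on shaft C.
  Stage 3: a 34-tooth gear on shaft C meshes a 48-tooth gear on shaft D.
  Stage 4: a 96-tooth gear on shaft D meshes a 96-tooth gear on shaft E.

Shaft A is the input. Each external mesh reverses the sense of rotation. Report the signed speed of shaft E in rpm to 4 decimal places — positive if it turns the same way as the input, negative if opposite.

Stage 1 [43T→38T]: ω = 1769.0000×43/38 = 2001.7632 rpm, dir flips to −; running = −2001.7632
Stage 2 [30T→30T]: ω = 2001.7632×30/30 = 2001.7632 rpm, dir flips to +; running = +2001.7632
Stage 3 [34T→48T]: ω = 2001.7632×34/48 = 1417.9156 rpm, dir flips to −; running = −1417.9156
Stage 4 [96T→96T]: ω = 1417.9156×96/96 = 1417.9156 rpm, dir flips to +; running = +1417.9156

+1417.9156 rpm (same as input, |ω| = 1417.9156 rpm)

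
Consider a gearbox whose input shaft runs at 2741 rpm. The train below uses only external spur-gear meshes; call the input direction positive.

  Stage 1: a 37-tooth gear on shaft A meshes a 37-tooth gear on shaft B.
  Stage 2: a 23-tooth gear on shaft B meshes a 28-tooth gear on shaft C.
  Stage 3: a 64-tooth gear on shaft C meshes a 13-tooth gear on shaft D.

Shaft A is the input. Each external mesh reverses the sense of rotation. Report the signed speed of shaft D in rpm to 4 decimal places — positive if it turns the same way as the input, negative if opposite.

Stage 1 [37T→37T]: ω = 2741.0000×37/37 = 2741.0000 rpm, dir flips to −; running = −2741.0000
Stage 2 [23T→28T]: ω = 2741.0000×23/28 = 2251.5357 rpm, dir flips to +; running = +2251.5357
Stage 3 [64T→13T]: ω = 2251.5357×64/13 = 11084.4835 rpm, dir flips to −; running = −11084.4835

-11084.4835 rpm (opposite to input, |ω| = 11084.4835 rpm)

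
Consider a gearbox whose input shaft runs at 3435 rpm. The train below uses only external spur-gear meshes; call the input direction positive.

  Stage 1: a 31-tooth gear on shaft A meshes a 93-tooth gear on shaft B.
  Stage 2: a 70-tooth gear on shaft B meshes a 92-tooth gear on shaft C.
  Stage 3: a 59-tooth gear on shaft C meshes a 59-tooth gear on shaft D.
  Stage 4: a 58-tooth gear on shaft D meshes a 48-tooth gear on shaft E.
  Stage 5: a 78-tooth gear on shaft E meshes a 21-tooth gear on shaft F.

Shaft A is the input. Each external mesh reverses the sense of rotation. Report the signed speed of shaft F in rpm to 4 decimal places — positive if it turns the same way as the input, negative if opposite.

-3910.0091 rpm (opposite to input, |ω| = 3910.0091 rpm)

Stage 1 [31T→93T]: ω = 3435.0000×31/93 = 1145.0000 rpm, dir flips to −; running = −1145.0000
Stage 2 [70T→92T]: ω = 1145.0000×70/92 = 871.1957 rpm, dir flips to +; running = +871.1957
Stage 3 [59T→59T]: ω = 871.1957×59/59 = 871.1957 rpm, dir flips to −; running = −871.1957
Stage 4 [58T→48T]: ω = 871.1957×58/48 = 1052.6947 rpm, dir flips to +; running = +1052.6947
Stage 5 [78T→21T]: ω = 1052.6947×78/21 = 3910.0091 rpm, dir flips to −; running = −3910.0091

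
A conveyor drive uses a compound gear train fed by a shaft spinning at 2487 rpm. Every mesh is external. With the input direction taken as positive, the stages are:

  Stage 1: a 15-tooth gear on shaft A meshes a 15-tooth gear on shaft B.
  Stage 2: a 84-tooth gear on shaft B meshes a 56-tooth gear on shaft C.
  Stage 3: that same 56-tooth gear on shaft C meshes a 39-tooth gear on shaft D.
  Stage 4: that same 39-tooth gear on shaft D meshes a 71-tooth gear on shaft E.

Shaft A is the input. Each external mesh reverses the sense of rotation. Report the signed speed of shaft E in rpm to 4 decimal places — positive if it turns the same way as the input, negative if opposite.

+2942.3662 rpm (same as input, |ω| = 2942.3662 rpm)

Stage 1 [15T→15T]: ω = 2487.0000×15/15 = 2487.0000 rpm, dir flips to −; running = −2487.0000
Stage 2 [84T→56T]: ω = 2487.0000×84/56 = 3730.5000 rpm, dir flips to +; running = +3730.5000
Stage 3 [56T→39T]: ω = 3730.5000×56/39 = 5356.6154 rpm, dir flips to −; running = −5356.6154
Stage 4 [39T→71T]: ω = 5356.6154×39/71 = 2942.3662 rpm, dir flips to +; running = +2942.3662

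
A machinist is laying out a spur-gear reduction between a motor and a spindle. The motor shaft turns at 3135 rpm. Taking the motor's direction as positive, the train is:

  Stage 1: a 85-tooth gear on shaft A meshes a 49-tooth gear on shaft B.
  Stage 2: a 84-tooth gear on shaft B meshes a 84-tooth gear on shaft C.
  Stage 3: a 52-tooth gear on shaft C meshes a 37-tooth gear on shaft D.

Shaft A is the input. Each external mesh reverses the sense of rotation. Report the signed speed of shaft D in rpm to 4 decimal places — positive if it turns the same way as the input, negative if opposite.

-7642.9675 rpm (opposite to input, |ω| = 7642.9675 rpm)

Stage 1 [85T→49T]: ω = 3135.0000×85/49 = 5438.2653 rpm, dir flips to −; running = −5438.2653
Stage 2 [84T→84T]: ω = 5438.2653×84/84 = 5438.2653 rpm, dir flips to +; running = +5438.2653
Stage 3 [52T→37T]: ω = 5438.2653×52/37 = 7642.9675 rpm, dir flips to −; running = −7642.9675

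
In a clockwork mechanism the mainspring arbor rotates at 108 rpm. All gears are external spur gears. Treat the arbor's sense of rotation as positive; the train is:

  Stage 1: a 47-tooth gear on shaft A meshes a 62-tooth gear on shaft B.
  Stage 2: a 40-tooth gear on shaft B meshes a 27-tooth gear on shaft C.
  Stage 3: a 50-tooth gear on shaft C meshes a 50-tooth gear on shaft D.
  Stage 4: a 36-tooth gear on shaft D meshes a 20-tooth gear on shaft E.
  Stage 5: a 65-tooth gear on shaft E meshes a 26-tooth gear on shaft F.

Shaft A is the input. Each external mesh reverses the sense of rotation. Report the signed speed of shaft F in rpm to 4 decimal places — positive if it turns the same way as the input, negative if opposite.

-545.8065 rpm (opposite to input, |ω| = 545.8065 rpm)

Stage 1 [47T→62T]: ω = 108.0000×47/62 = 81.8710 rpm, dir flips to −; running = −81.8710
Stage 2 [40T→27T]: ω = 81.8710×40/27 = 121.2903 rpm, dir flips to +; running = +121.2903
Stage 3 [50T→50T]: ω = 121.2903×50/50 = 121.2903 rpm, dir flips to −; running = −121.2903
Stage 4 [36T→20T]: ω = 121.2903×36/20 = 218.3226 rpm, dir flips to +; running = +218.3226
Stage 5 [65T→26T]: ω = 218.3226×65/26 = 545.8065 rpm, dir flips to −; running = −545.8065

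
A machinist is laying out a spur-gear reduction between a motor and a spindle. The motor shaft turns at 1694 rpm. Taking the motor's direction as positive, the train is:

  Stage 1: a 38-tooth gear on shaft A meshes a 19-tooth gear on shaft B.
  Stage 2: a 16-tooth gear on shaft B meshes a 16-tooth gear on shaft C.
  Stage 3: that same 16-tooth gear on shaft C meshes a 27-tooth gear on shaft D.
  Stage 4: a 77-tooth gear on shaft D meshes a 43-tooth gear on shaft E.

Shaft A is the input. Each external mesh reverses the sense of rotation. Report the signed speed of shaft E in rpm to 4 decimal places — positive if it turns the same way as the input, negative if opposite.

Stage 1 [38T→19T]: ω = 1694.0000×38/19 = 3388.0000 rpm, dir flips to −; running = −3388.0000
Stage 2 [16T→16T]: ω = 3388.0000×16/16 = 3388.0000 rpm, dir flips to +; running = +3388.0000
Stage 3 [16T→27T]: ω = 3388.0000×16/27 = 2007.7037 rpm, dir flips to −; running = −2007.7037
Stage 4 [77T→43T]: ω = 2007.7037×77/43 = 3595.1904 rpm, dir flips to +; running = +3595.1904

+3595.1904 rpm (same as input, |ω| = 3595.1904 rpm)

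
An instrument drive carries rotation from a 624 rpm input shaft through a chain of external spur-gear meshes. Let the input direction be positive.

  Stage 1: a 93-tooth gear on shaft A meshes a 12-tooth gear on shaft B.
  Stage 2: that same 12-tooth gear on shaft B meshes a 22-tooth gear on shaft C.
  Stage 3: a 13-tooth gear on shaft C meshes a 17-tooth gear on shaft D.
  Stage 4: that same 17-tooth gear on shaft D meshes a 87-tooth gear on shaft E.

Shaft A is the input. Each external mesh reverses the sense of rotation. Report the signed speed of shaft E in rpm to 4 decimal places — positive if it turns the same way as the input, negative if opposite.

Stage 1 [93T→12T]: ω = 624.0000×93/12 = 4836.0000 rpm, dir flips to −; running = −4836.0000
Stage 2 [12T→22T]: ω = 4836.0000×12/22 = 2637.8182 rpm, dir flips to +; running = +2637.8182
Stage 3 [13T→17T]: ω = 2637.8182×13/17 = 2017.1551 rpm, dir flips to −; running = −2017.1551
Stage 4 [17T→87T]: ω = 2017.1551×17/87 = 394.1567 rpm, dir flips to +; running = +394.1567

+394.1567 rpm (same as input, |ω| = 394.1567 rpm)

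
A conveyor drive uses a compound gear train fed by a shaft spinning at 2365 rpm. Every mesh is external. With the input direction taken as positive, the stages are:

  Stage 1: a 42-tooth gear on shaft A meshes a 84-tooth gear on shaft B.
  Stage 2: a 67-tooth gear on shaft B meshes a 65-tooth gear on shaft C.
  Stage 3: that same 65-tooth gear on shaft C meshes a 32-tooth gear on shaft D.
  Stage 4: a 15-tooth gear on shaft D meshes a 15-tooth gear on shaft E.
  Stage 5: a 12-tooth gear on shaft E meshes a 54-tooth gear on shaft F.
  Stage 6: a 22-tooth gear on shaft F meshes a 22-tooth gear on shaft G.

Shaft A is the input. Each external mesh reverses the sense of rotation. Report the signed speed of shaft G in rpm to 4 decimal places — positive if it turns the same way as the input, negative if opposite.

Stage 1 [42T→84T]: ω = 2365.0000×42/84 = 1182.5000 rpm, dir flips to −; running = −1182.5000
Stage 2 [67T→65T]: ω = 1182.5000×67/65 = 1218.8846 rpm, dir flips to +; running = +1218.8846
Stage 3 [65T→32T]: ω = 1218.8846×65/32 = 2475.8594 rpm, dir flips to −; running = −2475.8594
Stage 4 [15T→15T]: ω = 2475.8594×15/15 = 2475.8594 rpm, dir flips to +; running = +2475.8594
Stage 5 [12T→54T]: ω = 2475.8594×12/54 = 550.1910 rpm, dir flips to −; running = −550.1910
Stage 6 [22T→22T]: ω = 550.1910×22/22 = 550.1910 rpm, dir flips to +; running = +550.1910

+550.1910 rpm (same as input, |ω| = 550.1910 rpm)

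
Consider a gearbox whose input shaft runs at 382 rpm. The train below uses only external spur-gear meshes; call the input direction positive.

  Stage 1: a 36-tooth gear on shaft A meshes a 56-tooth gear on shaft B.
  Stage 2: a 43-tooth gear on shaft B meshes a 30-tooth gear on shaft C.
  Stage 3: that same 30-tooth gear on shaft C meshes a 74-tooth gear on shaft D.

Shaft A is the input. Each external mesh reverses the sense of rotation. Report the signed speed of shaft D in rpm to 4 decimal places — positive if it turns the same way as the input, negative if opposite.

Stage 1 [36T→56T]: ω = 382.0000×36/56 = 245.5714 rpm, dir flips to −; running = −245.5714
Stage 2 [43T→30T]: ω = 245.5714×43/30 = 351.9857 rpm, dir flips to +; running = +351.9857
Stage 3 [30T→74T]: ω = 351.9857×30/74 = 142.6969 rpm, dir flips to −; running = −142.6969

-142.6969 rpm (opposite to input, |ω| = 142.6969 rpm)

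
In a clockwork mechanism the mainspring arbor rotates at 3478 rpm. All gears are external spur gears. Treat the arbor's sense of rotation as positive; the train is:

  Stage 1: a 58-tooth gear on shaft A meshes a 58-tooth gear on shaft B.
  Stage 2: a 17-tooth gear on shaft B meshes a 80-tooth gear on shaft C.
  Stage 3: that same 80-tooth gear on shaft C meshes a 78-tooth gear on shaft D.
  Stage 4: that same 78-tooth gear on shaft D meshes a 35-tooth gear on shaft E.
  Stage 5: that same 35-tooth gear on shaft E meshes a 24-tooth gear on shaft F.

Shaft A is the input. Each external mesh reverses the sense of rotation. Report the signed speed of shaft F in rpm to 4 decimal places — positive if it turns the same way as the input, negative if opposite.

Stage 1 [58T→58T]: ω = 3478.0000×58/58 = 3478.0000 rpm, dir flips to −; running = −3478.0000
Stage 2 [17T→80T]: ω = 3478.0000×17/80 = 739.0750 rpm, dir flips to +; running = +739.0750
Stage 3 [80T→78T]: ω = 739.0750×80/78 = 758.0256 rpm, dir flips to −; running = −758.0256
Stage 4 [78T→35T]: ω = 758.0256×78/35 = 1689.3143 rpm, dir flips to +; running = +1689.3143
Stage 5 [35T→24T]: ω = 1689.3143×35/24 = 2463.5833 rpm, dir flips to −; running = −2463.5833

-2463.5833 rpm (opposite to input, |ω| = 2463.5833 rpm)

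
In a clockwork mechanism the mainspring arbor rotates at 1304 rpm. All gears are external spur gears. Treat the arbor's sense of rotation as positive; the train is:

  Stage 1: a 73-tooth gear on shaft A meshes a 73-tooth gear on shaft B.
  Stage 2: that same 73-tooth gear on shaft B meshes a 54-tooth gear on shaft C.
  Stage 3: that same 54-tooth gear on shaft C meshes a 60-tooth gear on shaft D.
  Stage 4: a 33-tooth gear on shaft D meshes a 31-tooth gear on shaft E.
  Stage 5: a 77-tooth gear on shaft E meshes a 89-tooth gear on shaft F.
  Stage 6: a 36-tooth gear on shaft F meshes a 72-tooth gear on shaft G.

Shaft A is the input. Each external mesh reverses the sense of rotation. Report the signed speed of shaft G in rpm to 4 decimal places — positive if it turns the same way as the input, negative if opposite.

+730.5874 rpm (same as input, |ω| = 730.5874 rpm)

Stage 1 [73T→73T]: ω = 1304.0000×73/73 = 1304.0000 rpm, dir flips to −; running = −1304.0000
Stage 2 [73T→54T]: ω = 1304.0000×73/54 = 1762.8148 rpm, dir flips to +; running = +1762.8148
Stage 3 [54T→60T]: ω = 1762.8148×54/60 = 1586.5333 rpm, dir flips to −; running = −1586.5333
Stage 4 [33T→31T]: ω = 1586.5333×33/31 = 1688.8903 rpm, dir flips to +; running = +1688.8903
Stage 5 [77T→89T]: ω = 1688.8903×77/89 = 1461.1748 rpm, dir flips to −; running = −1461.1748
Stage 6 [36T→72T]: ω = 1461.1748×36/72 = 730.5874 rpm, dir flips to +; running = +730.5874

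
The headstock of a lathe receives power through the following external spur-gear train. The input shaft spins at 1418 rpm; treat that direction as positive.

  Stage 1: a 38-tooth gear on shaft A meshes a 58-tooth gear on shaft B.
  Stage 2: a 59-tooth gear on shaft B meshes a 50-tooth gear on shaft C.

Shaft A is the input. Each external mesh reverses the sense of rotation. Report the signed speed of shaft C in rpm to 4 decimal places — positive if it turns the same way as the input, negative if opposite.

+1096.2607 rpm (same as input, |ω| = 1096.2607 rpm)

Stage 1 [38T→58T]: ω = 1418.0000×38/58 = 929.0345 rpm, dir flips to −; running = −929.0345
Stage 2 [59T→50T]: ω = 929.0345×59/50 = 1096.2607 rpm, dir flips to +; running = +1096.2607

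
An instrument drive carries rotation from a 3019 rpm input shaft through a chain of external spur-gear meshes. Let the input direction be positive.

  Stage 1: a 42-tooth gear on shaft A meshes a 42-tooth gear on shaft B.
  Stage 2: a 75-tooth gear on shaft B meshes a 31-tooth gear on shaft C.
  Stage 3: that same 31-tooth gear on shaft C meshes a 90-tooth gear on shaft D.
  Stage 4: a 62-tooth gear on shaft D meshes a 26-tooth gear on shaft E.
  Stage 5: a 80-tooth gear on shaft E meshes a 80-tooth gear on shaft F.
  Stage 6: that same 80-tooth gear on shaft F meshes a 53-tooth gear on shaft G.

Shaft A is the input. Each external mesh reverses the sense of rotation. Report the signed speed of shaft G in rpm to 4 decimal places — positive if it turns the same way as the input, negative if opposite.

+9055.5394 rpm (same as input, |ω| = 9055.5394 rpm)

Stage 1 [42T→42T]: ω = 3019.0000×42/42 = 3019.0000 rpm, dir flips to −; running = −3019.0000
Stage 2 [75T→31T]: ω = 3019.0000×75/31 = 7304.0323 rpm, dir flips to +; running = +7304.0323
Stage 3 [31T→90T]: ω = 7304.0323×31/90 = 2515.8333 rpm, dir flips to −; running = −2515.8333
Stage 4 [62T→26T]: ω = 2515.8333×62/26 = 5999.2949 rpm, dir flips to +; running = +5999.2949
Stage 5 [80T→80T]: ω = 5999.2949×80/80 = 5999.2949 rpm, dir flips to −; running = −5999.2949
Stage 6 [80T→53T]: ω = 5999.2949×80/53 = 9055.5394 rpm, dir flips to +; running = +9055.5394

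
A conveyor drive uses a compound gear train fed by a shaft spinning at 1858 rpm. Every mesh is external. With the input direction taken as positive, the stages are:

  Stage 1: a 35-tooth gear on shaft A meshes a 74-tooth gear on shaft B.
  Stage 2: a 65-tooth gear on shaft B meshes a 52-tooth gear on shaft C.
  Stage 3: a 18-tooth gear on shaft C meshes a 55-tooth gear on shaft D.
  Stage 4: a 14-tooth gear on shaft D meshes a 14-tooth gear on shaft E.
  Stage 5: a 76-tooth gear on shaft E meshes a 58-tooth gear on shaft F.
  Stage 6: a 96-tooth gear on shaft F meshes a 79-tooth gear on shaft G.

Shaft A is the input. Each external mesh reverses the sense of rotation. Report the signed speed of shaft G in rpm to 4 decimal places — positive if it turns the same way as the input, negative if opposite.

Stage 1 [35T→74T]: ω = 1858.0000×35/74 = 878.7838 rpm, dir flips to −; running = −878.7838
Stage 2 [65T→52T]: ω = 878.7838×65/52 = 1098.4797 rpm, dir flips to +; running = +1098.4797
Stage 3 [18T→55T]: ω = 1098.4797×18/55 = 359.5025 rpm, dir flips to −; running = −359.5025
Stage 4 [14T→14T]: ω = 359.5025×14/14 = 359.5025 rpm, dir flips to +; running = +359.5025
Stage 5 [76T→58T]: ω = 359.5025×76/58 = 471.0722 rpm, dir flips to −; running = −471.0722
Stage 6 [96T→79T]: ω = 471.0722×96/79 = 572.4421 rpm, dir flips to +; running = +572.4421

+572.4421 rpm (same as input, |ω| = 572.4421 rpm)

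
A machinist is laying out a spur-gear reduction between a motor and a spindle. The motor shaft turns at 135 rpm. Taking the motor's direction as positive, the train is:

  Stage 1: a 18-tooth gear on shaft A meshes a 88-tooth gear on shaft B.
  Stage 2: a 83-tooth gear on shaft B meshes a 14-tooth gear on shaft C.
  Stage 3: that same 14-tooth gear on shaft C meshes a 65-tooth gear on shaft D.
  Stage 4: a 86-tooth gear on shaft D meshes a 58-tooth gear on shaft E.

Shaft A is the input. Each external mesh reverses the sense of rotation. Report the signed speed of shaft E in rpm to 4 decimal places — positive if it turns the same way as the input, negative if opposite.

Stage 1 [18T→88T]: ω = 135.0000×18/88 = 27.6136 rpm, dir flips to −; running = −27.6136
Stage 2 [83T→14T]: ω = 27.6136×83/14 = 163.7094 rpm, dir flips to +; running = +163.7094
Stage 3 [14T→65T]: ω = 163.7094×14/65 = 35.2605 rpm, dir flips to −; running = −35.2605
Stage 4 [86T→58T]: ω = 35.2605×86/58 = 52.2828 rpm, dir flips to +; running = +52.2828

+52.2828 rpm (same as input, |ω| = 52.2828 rpm)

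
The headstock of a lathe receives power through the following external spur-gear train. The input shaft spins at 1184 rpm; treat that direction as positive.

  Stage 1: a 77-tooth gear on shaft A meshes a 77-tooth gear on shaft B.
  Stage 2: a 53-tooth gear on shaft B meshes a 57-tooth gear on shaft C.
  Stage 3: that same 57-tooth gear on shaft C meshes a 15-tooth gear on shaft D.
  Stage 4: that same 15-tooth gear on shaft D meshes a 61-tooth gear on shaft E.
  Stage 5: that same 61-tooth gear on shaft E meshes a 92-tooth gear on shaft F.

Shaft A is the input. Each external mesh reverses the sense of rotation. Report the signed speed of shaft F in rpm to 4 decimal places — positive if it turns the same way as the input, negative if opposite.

Stage 1 [77T→77T]: ω = 1184.0000×77/77 = 1184.0000 rpm, dir flips to −; running = −1184.0000
Stage 2 [53T→57T]: ω = 1184.0000×53/57 = 1100.9123 rpm, dir flips to +; running = +1100.9123
Stage 3 [57T→15T]: ω = 1100.9123×57/15 = 4183.4667 rpm, dir flips to −; running = −4183.4667
Stage 4 [15T→61T]: ω = 4183.4667×15/61 = 1028.7213 rpm, dir flips to +; running = +1028.7213
Stage 5 [61T→92T]: ω = 1028.7213×61/92 = 682.0870 rpm, dir flips to −; running = −682.0870

-682.0870 rpm (opposite to input, |ω| = 682.0870 rpm)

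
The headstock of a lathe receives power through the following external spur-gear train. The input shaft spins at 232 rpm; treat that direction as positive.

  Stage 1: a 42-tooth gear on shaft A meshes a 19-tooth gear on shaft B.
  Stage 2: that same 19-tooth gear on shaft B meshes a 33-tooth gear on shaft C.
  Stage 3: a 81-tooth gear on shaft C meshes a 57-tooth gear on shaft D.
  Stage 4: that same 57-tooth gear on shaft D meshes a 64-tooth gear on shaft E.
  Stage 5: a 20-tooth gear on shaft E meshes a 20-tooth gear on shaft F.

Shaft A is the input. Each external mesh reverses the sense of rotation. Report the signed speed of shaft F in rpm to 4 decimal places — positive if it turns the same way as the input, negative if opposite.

-373.7045 rpm (opposite to input, |ω| = 373.7045 rpm)

Stage 1 [42T→19T]: ω = 232.0000×42/19 = 512.8421 rpm, dir flips to −; running = −512.8421
Stage 2 [19T→33T]: ω = 512.8421×19/33 = 295.2727 rpm, dir flips to +; running = +295.2727
Stage 3 [81T→57T]: ω = 295.2727×81/57 = 419.5981 rpm, dir flips to −; running = −419.5981
Stage 4 [57T→64T]: ω = 419.5981×57/64 = 373.7045 rpm, dir flips to +; running = +373.7045
Stage 5 [20T→20T]: ω = 373.7045×20/20 = 373.7045 rpm, dir flips to −; running = −373.7045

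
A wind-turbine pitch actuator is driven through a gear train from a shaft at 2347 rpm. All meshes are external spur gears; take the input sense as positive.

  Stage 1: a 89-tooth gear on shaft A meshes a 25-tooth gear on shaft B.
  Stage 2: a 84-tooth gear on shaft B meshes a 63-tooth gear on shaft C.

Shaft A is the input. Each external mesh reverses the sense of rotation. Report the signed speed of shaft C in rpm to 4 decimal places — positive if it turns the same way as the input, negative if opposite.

Stage 1 [89T→25T]: ω = 2347.0000×89/25 = 8355.3200 rpm, dir flips to −; running = −8355.3200
Stage 2 [84T→63T]: ω = 8355.3200×84/63 = 11140.4267 rpm, dir flips to +; running = +11140.4267

+11140.4267 rpm (same as input, |ω| = 11140.4267 rpm)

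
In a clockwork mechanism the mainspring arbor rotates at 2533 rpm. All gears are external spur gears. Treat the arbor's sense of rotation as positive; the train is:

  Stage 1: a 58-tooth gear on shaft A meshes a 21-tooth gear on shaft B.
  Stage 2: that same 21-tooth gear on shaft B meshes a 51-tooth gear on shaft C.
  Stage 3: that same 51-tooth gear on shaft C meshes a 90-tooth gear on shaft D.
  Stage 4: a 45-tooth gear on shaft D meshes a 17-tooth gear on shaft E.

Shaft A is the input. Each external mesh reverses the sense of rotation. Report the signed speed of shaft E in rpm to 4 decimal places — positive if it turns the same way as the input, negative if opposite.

Stage 1 [58T→21T]: ω = 2533.0000×58/21 = 6995.9048 rpm, dir flips to −; running = −6995.9048
Stage 2 [21T→51T]: ω = 6995.9048×21/51 = 2880.6667 rpm, dir flips to +; running = +2880.6667
Stage 3 [51T→90T]: ω = 2880.6667×51/90 = 1632.3778 rpm, dir flips to −; running = −1632.3778
Stage 4 [45T→17T]: ω = 1632.3778×45/17 = 4321.0000 rpm, dir flips to +; running = +4321.0000

+4321.0000 rpm (same as input, |ω| = 4321.0000 rpm)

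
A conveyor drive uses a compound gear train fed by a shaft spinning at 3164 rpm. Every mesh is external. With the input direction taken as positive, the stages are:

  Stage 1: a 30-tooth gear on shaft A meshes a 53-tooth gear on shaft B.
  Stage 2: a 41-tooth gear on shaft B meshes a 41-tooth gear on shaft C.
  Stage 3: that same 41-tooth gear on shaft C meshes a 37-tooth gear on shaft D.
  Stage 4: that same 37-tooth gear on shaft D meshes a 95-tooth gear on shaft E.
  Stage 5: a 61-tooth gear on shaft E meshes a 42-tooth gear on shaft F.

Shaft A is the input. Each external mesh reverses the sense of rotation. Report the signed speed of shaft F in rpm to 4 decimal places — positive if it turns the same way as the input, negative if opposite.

-1122.5938 rpm (opposite to input, |ω| = 1122.5938 rpm)

Stage 1 [30T→53T]: ω = 3164.0000×30/53 = 1790.9434 rpm, dir flips to −; running = −1790.9434
Stage 2 [41T→41T]: ω = 1790.9434×41/41 = 1790.9434 rpm, dir flips to +; running = +1790.9434
Stage 3 [41T→37T]: ω = 1790.9434×41/37 = 1984.5589 rpm, dir flips to −; running = −1984.5589
Stage 4 [37T→95T]: ω = 1984.5589×37/95 = 772.9335 rpm, dir flips to +; running = +772.9335
Stage 5 [61T→42T]: ω = 772.9335×61/42 = 1122.5938 rpm, dir flips to −; running = −1122.5938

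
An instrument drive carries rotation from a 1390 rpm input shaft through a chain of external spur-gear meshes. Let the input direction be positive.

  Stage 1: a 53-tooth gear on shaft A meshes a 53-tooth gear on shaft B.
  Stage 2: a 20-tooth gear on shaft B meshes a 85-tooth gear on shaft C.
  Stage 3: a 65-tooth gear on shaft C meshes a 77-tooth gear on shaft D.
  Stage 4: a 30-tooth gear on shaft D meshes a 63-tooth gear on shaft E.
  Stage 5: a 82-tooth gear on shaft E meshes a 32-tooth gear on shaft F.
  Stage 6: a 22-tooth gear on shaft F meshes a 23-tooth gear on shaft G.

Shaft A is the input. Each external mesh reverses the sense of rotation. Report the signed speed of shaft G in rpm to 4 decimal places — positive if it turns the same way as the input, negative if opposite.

+322.2463 rpm (same as input, |ω| = 322.2463 rpm)

Stage 1 [53T→53T]: ω = 1390.0000×53/53 = 1390.0000 rpm, dir flips to −; running = −1390.0000
Stage 2 [20T→85T]: ω = 1390.0000×20/85 = 327.0588 rpm, dir flips to +; running = +327.0588
Stage 3 [65T→77T]: ω = 327.0588×65/77 = 276.0886 rpm, dir flips to −; running = −276.0886
Stage 4 [30T→63T]: ω = 276.0886×30/63 = 131.4708 rpm, dir flips to +; running = +131.4708
Stage 5 [82T→32T]: ω = 131.4708×82/32 = 336.8938 rpm, dir flips to −; running = −336.8938
Stage 6 [22T→23T]: ω = 336.8938×22/23 = 322.2463 rpm, dir flips to +; running = +322.2463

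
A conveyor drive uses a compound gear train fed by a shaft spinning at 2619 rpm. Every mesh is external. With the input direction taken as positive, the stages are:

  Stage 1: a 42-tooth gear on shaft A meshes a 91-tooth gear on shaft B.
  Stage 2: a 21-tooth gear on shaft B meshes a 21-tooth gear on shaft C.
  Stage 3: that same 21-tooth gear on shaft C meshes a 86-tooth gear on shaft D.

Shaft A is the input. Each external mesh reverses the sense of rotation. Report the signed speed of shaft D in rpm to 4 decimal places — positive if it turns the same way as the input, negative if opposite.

Stage 1 [42T→91T]: ω = 2619.0000×42/91 = 1208.7692 rpm, dir flips to −; running = −1208.7692
Stage 2 [21T→21T]: ω = 1208.7692×21/21 = 1208.7692 rpm, dir flips to +; running = +1208.7692
Stage 3 [21T→86T]: ω = 1208.7692×21/86 = 295.1646 rpm, dir flips to −; running = −295.1646

-295.1646 rpm (opposite to input, |ω| = 295.1646 rpm)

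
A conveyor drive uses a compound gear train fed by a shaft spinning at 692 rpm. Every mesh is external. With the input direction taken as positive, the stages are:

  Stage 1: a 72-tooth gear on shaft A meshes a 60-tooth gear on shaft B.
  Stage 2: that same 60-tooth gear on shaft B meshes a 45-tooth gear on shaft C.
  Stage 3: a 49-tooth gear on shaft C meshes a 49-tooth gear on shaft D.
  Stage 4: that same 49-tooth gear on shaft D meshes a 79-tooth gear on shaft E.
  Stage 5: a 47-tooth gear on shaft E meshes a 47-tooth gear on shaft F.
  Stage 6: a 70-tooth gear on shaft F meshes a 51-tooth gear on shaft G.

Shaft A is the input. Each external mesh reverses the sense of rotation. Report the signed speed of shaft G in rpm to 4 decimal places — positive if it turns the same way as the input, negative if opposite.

+942.5902 rpm (same as input, |ω| = 942.5902 rpm)

Stage 1 [72T→60T]: ω = 692.0000×72/60 = 830.4000 rpm, dir flips to −; running = −830.4000
Stage 2 [60T→45T]: ω = 830.4000×60/45 = 1107.2000 rpm, dir flips to +; running = +1107.2000
Stage 3 [49T→49T]: ω = 1107.2000×49/49 = 1107.2000 rpm, dir flips to −; running = −1107.2000
Stage 4 [49T→79T]: ω = 1107.2000×49/79 = 686.7443 rpm, dir flips to +; running = +686.7443
Stage 5 [47T→47T]: ω = 686.7443×47/47 = 686.7443 rpm, dir flips to −; running = −686.7443
Stage 6 [70T→51T]: ω = 686.7443×70/51 = 942.5902 rpm, dir flips to +; running = +942.5902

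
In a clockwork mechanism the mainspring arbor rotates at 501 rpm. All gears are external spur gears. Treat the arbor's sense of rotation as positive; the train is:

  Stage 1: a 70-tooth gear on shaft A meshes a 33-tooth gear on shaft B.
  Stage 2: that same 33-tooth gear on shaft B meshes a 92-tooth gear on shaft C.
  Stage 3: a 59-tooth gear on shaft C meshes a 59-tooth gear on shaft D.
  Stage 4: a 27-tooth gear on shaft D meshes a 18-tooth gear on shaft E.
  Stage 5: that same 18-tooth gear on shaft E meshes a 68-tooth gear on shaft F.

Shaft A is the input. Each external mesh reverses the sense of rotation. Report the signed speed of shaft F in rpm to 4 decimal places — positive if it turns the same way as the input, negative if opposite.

-151.3571 rpm (opposite to input, |ω| = 151.3571 rpm)

Stage 1 [70T→33T]: ω = 501.0000×70/33 = 1062.7273 rpm, dir flips to −; running = −1062.7273
Stage 2 [33T→92T]: ω = 1062.7273×33/92 = 381.1957 rpm, dir flips to +; running = +381.1957
Stage 3 [59T→59T]: ω = 381.1957×59/59 = 381.1957 rpm, dir flips to −; running = −381.1957
Stage 4 [27T→18T]: ω = 381.1957×27/18 = 571.7935 rpm, dir flips to +; running = +571.7935
Stage 5 [18T→68T]: ω = 571.7935×18/68 = 151.3571 rpm, dir flips to −; running = −151.3571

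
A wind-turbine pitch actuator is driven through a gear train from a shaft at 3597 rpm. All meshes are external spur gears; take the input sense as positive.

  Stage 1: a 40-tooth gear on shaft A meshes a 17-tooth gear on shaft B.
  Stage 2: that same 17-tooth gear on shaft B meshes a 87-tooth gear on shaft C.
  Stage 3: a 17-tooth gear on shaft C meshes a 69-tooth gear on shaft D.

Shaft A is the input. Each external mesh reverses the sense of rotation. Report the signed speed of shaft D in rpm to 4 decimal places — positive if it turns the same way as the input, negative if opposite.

Stage 1 [40T→17T]: ω = 3597.0000×40/17 = 8463.5294 rpm, dir flips to −; running = −8463.5294
Stage 2 [17T→87T]: ω = 8463.5294×17/87 = 1653.7931 rpm, dir flips to +; running = +1653.7931
Stage 3 [17T→69T]: ω = 1653.7931×17/69 = 407.4563 rpm, dir flips to −; running = −407.4563

-407.4563 rpm (opposite to input, |ω| = 407.4563 rpm)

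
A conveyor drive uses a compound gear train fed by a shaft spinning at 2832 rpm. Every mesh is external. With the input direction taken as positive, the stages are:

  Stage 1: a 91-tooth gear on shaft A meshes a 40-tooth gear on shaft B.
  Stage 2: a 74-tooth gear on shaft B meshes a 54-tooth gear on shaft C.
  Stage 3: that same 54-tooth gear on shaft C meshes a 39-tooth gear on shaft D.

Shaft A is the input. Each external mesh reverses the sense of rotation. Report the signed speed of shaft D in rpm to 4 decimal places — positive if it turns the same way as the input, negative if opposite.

-12224.8000 rpm (opposite to input, |ω| = 12224.8000 rpm)

Stage 1 [91T→40T]: ω = 2832.0000×91/40 = 6442.8000 rpm, dir flips to −; running = −6442.8000
Stage 2 [74T→54T]: ω = 6442.8000×74/54 = 8829.0222 rpm, dir flips to +; running = +8829.0222
Stage 3 [54T→39T]: ω = 8829.0222×54/39 = 12224.8000 rpm, dir flips to −; running = −12224.8000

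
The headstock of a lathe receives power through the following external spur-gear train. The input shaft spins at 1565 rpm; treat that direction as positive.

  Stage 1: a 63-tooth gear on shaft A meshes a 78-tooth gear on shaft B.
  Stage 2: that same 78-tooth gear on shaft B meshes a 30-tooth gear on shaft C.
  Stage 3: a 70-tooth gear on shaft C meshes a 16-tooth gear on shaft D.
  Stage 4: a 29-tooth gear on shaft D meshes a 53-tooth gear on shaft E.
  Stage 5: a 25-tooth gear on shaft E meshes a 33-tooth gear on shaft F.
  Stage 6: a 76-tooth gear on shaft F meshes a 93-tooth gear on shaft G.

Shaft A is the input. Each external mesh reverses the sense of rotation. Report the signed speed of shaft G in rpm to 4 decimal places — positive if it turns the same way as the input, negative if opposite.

+4870.6905 rpm (same as input, |ω| = 4870.6905 rpm)

Stage 1 [63T→78T]: ω = 1565.0000×63/78 = 1264.0385 rpm, dir flips to −; running = −1264.0385
Stage 2 [78T→30T]: ω = 1264.0385×78/30 = 3286.5000 rpm, dir flips to +; running = +3286.5000
Stage 3 [70T→16T]: ω = 3286.5000×70/16 = 14378.4375 rpm, dir flips to −; running = −14378.4375
Stage 4 [29T→53T]: ω = 14378.4375×29/53 = 7867.4469 rpm, dir flips to +; running = +7867.4469
Stage 5 [25T→33T]: ω = 7867.4469×25/33 = 5960.1871 rpm, dir flips to −; running = −5960.1871
Stage 6 [76T→93T]: ω = 5960.1871×76/93 = 4870.6905 rpm, dir flips to +; running = +4870.6905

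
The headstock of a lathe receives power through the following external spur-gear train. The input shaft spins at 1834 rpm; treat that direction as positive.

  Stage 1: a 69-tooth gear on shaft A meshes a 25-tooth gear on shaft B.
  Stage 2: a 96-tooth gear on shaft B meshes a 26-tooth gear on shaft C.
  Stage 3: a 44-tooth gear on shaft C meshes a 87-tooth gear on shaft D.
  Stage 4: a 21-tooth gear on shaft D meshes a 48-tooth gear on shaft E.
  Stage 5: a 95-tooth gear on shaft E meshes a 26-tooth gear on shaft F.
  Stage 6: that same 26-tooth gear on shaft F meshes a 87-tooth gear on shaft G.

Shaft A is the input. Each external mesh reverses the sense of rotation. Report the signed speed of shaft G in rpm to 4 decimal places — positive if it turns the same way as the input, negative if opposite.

Stage 1 [69T→25T]: ω = 1834.0000×69/25 = 5061.8400 rpm, dir flips to −; running = −5061.8400
Stage 2 [96T→26T]: ω = 5061.8400×96/26 = 18689.8708 rpm, dir flips to +; running = +18689.8708
Stage 3 [44T→87T]: ω = 18689.8708×44/87 = 9452.3484 rpm, dir flips to −; running = −9452.3484
Stage 4 [21T→48T]: ω = 9452.3484×21/48 = 4135.4024 rpm, dir flips to +; running = +4135.4024
Stage 5 [95T→26T]: ω = 4135.4024×95/26 = 15110.1243 rpm, dir flips to −; running = −15110.1243
Stage 6 [26T→87T]: ω = 15110.1243×26/87 = 4515.6693 rpm, dir flips to +; running = +4515.6693

+4515.6693 rpm (same as input, |ω| = 4515.6693 rpm)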